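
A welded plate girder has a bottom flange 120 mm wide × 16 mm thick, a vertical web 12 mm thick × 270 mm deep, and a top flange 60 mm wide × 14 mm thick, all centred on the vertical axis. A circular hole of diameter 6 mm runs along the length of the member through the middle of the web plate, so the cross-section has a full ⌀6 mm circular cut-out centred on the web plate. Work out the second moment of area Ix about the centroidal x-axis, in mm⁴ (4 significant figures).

Ix ≈ 7.190 × 10⁷ mm⁴

Decompose the section into non-overlapping parts with the origin at the bottom-left of its bounding rectangle.
Bottom plate: 120 × 16, A = 1 920 mm², y = 8 mm, Ī = 40 960 mm⁴.
Web plate: 12 × 270, A = 3 240 mm², y = 151 mm, Ī = 19 683 000 mm⁴.
Top plate: 60 × 14, A = 840 mm², y = 293 mm, Ī = 13 720 mm⁴.
Hole (subtracted): ⌀6, A = 28.2743 mm², y = 151 mm, Ī = 63.6173 mm⁴.
Centroid: ȳ = ΣA·y / ΣA = 124.997 mm.
Transfer each piece to the centroidal x-axis using Ī + A·d² with d = y − 124.997:
  bottom plate: d = -116.997 mm → contributes +26 322 702 mm⁴
  web plate: d = 26.0025 mm → contributes +21 873 667 mm⁴
  top plate: d = 168.003 mm → contributes +23 722 595 mm⁴
  hole: d = 26.0025 mm → contributes −19180.8 mm⁴
Total I = 71 899 783 mm⁴.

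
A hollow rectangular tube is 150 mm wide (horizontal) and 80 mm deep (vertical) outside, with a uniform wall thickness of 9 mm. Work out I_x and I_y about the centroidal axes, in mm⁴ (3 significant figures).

I_x ≈ 3.78 × 10⁶ mm⁴, I_y ≈ 1.06 × 10⁷ mm⁴

Break the section into simple shapes (no overlaps), measuring from the bottom-left corner of the bounding box.
Outer rectangle: 150 × 80, A = 12 000 mm², y = 40 mm, Ī = 6 400 000 mm⁴.
Inner void (subtracted): 132 × 62, A = 8 184 mm², y = 40 mm, Ī = 2 621 608 mm⁴.
By symmetry the centroid is at mid-height, ȳ = 40 mm.
All pieces are centred on the centroidal x-axis, so I = ΣĪ (holes subtracted) = 3 778 392 mm⁴.
Repeating about the centroidal y-axis gives I_y = 10 616 832 mm⁴.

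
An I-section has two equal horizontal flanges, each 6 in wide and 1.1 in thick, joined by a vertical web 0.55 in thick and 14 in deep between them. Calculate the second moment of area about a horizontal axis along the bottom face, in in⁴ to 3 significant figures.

Split into non-overlapping primitives; take the origin at the lower-left of the bounding box.
Bottom flange: 6 × 1.1, A = 6.6 in², y = 0.55 in, Ī = 0.6655 in⁴.
Web: 0.55 × 14, A = 7.7 in², y = 8.1 in, Ī = 125.77 in⁴.
Top flange: 6 × 1.1, A = 6.6 in², y = 15.65 in, Ī = 0.6655 in⁴.
Transfer each piece to the base of the section using Ī + A·d² with d = y − 0:
  bottom flange: d = 0.55 in → contributes +2.662 in⁴
  web: d = 8.1 in → contributes +630.96 in⁴
  top flange: d = 15.65 in → contributes +1617.2 in⁴
Total I = 2250.8 in⁴.

I_base ≈ 2250 in⁴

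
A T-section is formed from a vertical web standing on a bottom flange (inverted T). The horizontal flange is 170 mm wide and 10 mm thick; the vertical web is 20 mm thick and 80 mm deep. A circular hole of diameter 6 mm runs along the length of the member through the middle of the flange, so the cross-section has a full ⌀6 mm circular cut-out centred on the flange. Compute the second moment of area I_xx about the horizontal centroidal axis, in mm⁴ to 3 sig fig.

I_xx ≈ 2.52 × 10⁶ mm⁴

Treat the section as a set of non-overlapping primitives; coordinates are from the bounding-box lower-left.
Flange: 170 × 10, A = 1 700 mm², y = 5 mm, Ī = 14 167 mm⁴.
Web: 20 × 80, A = 1 600 mm², y = 50 mm, Ī = 853 333 mm⁴.
Hole (subtracted): ⌀6, A = 28.274 mm², y = 5 mm, Ī = 63.617 mm⁴.
Centroid: ȳ = ΣA·y / ΣA = 27.007 mm.
Transfer each piece to the horizontal centroidal axis using Ī + A·d² with d = y − 27.007:
  flange: d = -22.007 mm → contributes +837 471 mm⁴
  web: d = 22.993 mm → contributes +1 699 238 mm⁴
  hole: d = -22.007 mm → contributes −13 757 mm⁴
Total I = 2 522 951 mm⁴.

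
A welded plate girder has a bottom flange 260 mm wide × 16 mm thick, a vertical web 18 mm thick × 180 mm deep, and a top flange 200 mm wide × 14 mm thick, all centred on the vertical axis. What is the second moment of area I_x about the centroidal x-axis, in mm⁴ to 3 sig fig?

I_x ≈ 7.34 × 10⁷ mm⁴

Treat the section as a set of non-overlapping primitives; coordinates are from the bounding-box lower-left.
Bottom plate: 260 × 16, A = 4 160 mm², y = 8 mm, Ī = 88 747 mm⁴.
Web plate: 18 × 180, A = 3 240 mm², y = 106 mm, Ī = 8 748 000 mm⁴.
Top plate: 200 × 14, A = 2 800 mm², y = 203 mm, Ī = 45 733 mm⁴.
Centroid: ȳ = ΣA·y / ΣA = 92.659 mm.
Transfer each piece to the centroidal x-axis using Ī + A·d² with d = y − 92.659:
  bottom plate: d = -84.659 mm → contributes +29 903 951 mm⁴
  web plate: d = 13.341 mm → contributes +9 324 678 mm⁴
  top plate: d = 110.34 mm → contributes +34 136 224 mm⁴
Total I = 73 364 853 mm⁴.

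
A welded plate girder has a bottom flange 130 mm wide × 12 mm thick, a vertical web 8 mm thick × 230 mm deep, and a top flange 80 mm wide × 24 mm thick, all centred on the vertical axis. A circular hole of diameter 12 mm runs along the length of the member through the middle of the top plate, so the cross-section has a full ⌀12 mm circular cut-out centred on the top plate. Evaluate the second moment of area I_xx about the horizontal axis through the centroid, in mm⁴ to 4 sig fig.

Treat the section as a set of non-overlapping primitives; coordinates are from the bounding-box lower-left.
Bottom plate: 130 × 12, A = 1 560 mm², y = 6 mm, Ī = 18 720 mm⁴.
Web plate: 8 × 230, A = 1 840 mm², y = 127 mm, Ī = 8 111 333 mm⁴.
Top plate: 80 × 24, A = 1 920 mm², y = 254 mm, Ī = 92 160 mm⁴.
Hole (subtracted): ⌀12, A = 113.097 mm², y = 254 mm, Ī = 1017.88 mm⁴.
Centroid: ȳ = ΣA·y / ΣA = 134.82 mm.
Transfer each piece to the horizontal axis through the centroid using Ī + A·d² with d = y − 134.82:
  bottom plate: d = -128.82 mm → contributes +25 906 181 mm⁴
  web plate: d = -7.81974 mm → contributes +8 223 846 mm⁴
  top plate: d = 119.18 mm → contributes +27 363 713 mm⁴
  hole: d = 119.18 mm → contributes −1 607 445 mm⁴
Total I = 59 886 295 mm⁴.

I_xx ≈ 5.989 × 10⁷ mm⁴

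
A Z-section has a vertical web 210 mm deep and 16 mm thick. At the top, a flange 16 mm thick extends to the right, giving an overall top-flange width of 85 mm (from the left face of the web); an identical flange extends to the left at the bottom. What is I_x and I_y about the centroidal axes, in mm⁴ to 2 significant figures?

I_x ≈ 3.3 × 10⁷ mm⁴, I_y ≈ 4.9 × 10⁶ mm⁴

Decompose the section into non-overlapping parts with the origin at the bottom-left of its bounding rectangle.
Web: 16 × 210, A = 3 360 mm², y = 105 mm, Ī = 12 348 000 mm⁴.
Top flange (beyond web): 69 × 16, A = 1 104 mm², y = 202 mm, Ī = 23 552 mm⁴.
Bottom flange (beyond web): 69 × 16, A = 1 104 mm², y = 8 mm, Ī = 23 552 mm⁴.
Centroid: ȳ = ΣA·y / ΣA = 105 mm.
Transfer each piece to the centroidal x-axis using Ī + A·d² with d = y − 105:
  web: d = 0 mm → contributes +12 348 000 mm⁴
  top flange (beyond web): d = 97 mm → contributes +10 411 088 mm⁴
  bottom flange (beyond web): d = -97 mm → contributes +10 411 088 mm⁴
Total I = 33 170 176 mm⁴.
For the y-axis: x̄ = 77 mm.
Repeating about the centroidal y-axis gives I_y = 4 935 904 mm⁴.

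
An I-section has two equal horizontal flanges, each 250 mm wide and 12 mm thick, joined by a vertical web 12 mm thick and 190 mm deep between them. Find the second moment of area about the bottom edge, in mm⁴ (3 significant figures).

I_base ≈ 1.63 × 10⁸ mm⁴

Treat the section as a set of non-overlapping primitives; coordinates are from the bounding-box lower-left.
Bottom flange: 250 × 12, A = 3 000 mm², y = 6 mm, Ī = 36 000 mm⁴.
Web: 12 × 190, A = 2 280 mm², y = 107 mm, Ī = 6 859 000 mm⁴.
Top flange: 250 × 12, A = 3 000 mm², y = 208 mm, Ī = 36 000 mm⁴.
Transfer each piece to a horizontal axis along the bottom face using Ī + A·d² with d = y − 0:
  bottom flange: d = 6 mm → contributes +144 000 mm⁴
  web: d = 107 mm → contributes +32 962 720 mm⁴
  top flange: d = 208 mm → contributes +129 828 000 mm⁴
Total I = 162 934 720 mm⁴.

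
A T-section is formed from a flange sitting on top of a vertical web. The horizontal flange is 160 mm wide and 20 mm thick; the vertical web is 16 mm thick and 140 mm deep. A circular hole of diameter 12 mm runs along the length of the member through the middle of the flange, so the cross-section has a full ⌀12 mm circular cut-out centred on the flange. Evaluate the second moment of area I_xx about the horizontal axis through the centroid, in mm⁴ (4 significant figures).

I_xx ≈ 1.207 × 10⁷ mm⁴

Break the section into simple shapes (no overlaps), measuring from the bottom-left corner of the bounding box.
Flange: 160 × 20, A = 3 200 mm², y = 150 mm, Ī = 106 667 mm⁴.
Web: 16 × 140, A = 2 240 mm², y = 70 mm, Ī = 3 658 667 mm⁴.
Hole (subtracted): ⌀12, A = 113.097 mm², y = 150 mm, Ī = 1017.88 mm⁴.
Centroid: ȳ = ΣA·y / ΣA = 116.359 mm.
Transfer each piece to the horizontal axis through the centroid using Ī + A·d² with d = y − 116.359:
  flange: d = 33.6406 mm → contributes +3 728 066 mm⁴
  web: d = -46.3594 mm → contributes +8 472 869 mm⁴
  hole: d = 33.6406 mm → contributes −129 009 mm⁴
Total I = 12 071 927 mm⁴.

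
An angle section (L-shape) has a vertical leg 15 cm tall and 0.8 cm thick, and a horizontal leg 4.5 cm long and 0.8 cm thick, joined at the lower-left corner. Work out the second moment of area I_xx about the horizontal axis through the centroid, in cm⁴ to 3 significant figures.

I_xx ≈ 345 cm⁴

Break the section into simple shapes (no overlaps), measuring from the bottom-left corner of the bounding box.
Vertical leg: 0.8 × 15, A = 12 cm², y = 7.5 cm, Ī = 225 cm⁴.
Horizontal leg (remainder): 3.7 × 0.8, A = 2.96 cm², y = 0.4 cm, Ī = 0.15787 cm⁴.
Centroid: ȳ = ΣA·y / ΣA = 6.0952 cm.
Transfer each piece to the horizontal axis through the centroid using Ī + A·d² with d = y − 6.0952:
  vertical leg: d = 1.4048 cm → contributes +248.68 cm⁴
  horizontal leg (remainder): d = -5.6952 cm → contributes +96.166 cm⁴
Total I = 344.85 cm⁴.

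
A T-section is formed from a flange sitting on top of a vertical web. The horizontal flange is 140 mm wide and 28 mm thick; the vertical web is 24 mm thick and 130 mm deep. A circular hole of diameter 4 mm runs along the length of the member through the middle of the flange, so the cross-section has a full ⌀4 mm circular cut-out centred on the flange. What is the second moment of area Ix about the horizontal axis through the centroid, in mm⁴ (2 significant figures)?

Split into non-overlapping primitives; take the origin at the lower-left of the bounding box.
Flange: 140 × 28, A = 3 920 mm², y = 144 mm, Ī = 256 107 mm⁴.
Web: 24 × 130, A = 3 120 mm², y = 65 mm, Ī = 4 394 000 mm⁴.
Hole (subtracted): ⌀4, A = 12.57 mm², y = 144 mm, Ī = 12.57 mm⁴.
Centroid: ȳ = ΣA·y / ΣA = 108.9 mm.
Transfer each piece to the horizontal axis through the centroid using Ī + A·d² with d = y − 108.9:
  flange: d = 35.07 mm → contributes +5 078 426 mm⁴
  web: d = -43.93 mm → contributes +10 414 028 mm⁴
  hole: d = 35.07 mm → contributes −15 472 mm⁴
Total I = 15 476 982 mm⁴.

Ix ≈ 1.5 × 10⁷ mm⁴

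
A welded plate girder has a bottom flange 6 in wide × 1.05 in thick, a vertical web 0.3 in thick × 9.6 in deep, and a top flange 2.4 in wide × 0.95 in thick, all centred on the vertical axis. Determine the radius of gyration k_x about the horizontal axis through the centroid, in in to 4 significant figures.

Treat the section as a set of non-overlapping primitives; coordinates are from the bounding-box lower-left.
Bottom plate: 6 × 1.05, A = 6.3 in², y = 0.525 in, Ī = 0.578813 in⁴.
Web plate: 0.3 × 9.6, A = 2.88 in², y = 5.85 in, Ī = 22.1184 in⁴.
Top plate: 2.4 × 0.95, A = 2.28 in², y = 11.125 in, Ī = 0.171475 in⁴.
Centroid: ȳ = ΣA·y / ΣA = 3.97212 in.
Transfer each piece to the horizontal axis through the centroid using Ī + A·d² with d = y − 3.97212:
  bottom plate: d = -3.44712 in → contributes +75.4394 in⁴
  web plate: d = 1.87788 in → contributes +32.2745 in⁴
  top plate: d = 7.15288 in → contributes +116.825 in⁴
Total I = 224.539 in⁴.
Radius of gyration: k = √(I/A) = √(224.539 / 11.46) = 4.42643 in.

k_x ≈ 4.426 in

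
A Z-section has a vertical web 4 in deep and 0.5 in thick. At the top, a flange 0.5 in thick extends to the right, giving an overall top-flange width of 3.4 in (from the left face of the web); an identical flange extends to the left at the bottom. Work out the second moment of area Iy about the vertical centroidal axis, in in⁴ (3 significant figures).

Iy ≈ 10.5 in⁴

Split into non-overlapping primitives; take the origin at the lower-left of the bounding box.
Web: 0.5 × 4, A = 2 in², x = 3.15 in, Ī = 0.041667 in⁴.
Top flange (beyond web): 2.9 × 0.5, A = 1.45 in², x = 4.85 in, Ī = 1.0162 in⁴.
Bottom flange (beyond web): 2.9 × 0.5, A = 1.45 in², x = 1.45 in, Ī = 1.0162 in⁴.
Centroid: x̄ = ΣA·x / ΣA = 3.15 in.
Transfer each piece to the vertical centroidal axis using Ī + A·d² with d = x − 3.15:
  web: d = 0 in → contributes +0.041667 in⁴
  top flange (beyond web): d = 1.7 in → contributes +5.2067 in⁴
  bottom flange (beyond web): d = -1.7 in → contributes +5.2067 in⁴
Total I = 10.455 in⁴.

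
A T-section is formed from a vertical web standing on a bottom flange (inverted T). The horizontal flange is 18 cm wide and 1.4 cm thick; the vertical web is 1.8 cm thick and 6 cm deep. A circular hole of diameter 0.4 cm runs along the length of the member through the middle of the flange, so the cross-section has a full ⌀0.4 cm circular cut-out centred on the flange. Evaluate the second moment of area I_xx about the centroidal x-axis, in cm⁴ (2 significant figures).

Split into non-overlapping primitives; take the origin at the lower-left of the bounding box.
Flange: 18 × 1.4, A = 25.2 cm², y = 0.7 cm, Ī = 4.116 cm⁴.
Web: 1.8 × 6, A = 10.8 cm², y = 4.4 cm, Ī = 32.4 cm⁴.
Hole (subtracted): ⌀0.4, A = 0.1257 cm², y = 0.7 cm, Ī = 0.001257 cm⁴.
Centroid: ȳ = ΣA·y / ΣA = 1.814 cm.
Transfer each piece to the centroidal x-axis using Ī + A·d² with d = y − 1.814:
  flange: d = -1.114 cm → contributes +35.38 cm⁴
  web: d = 2.586 cm → contributes +104.6 cm⁴
  hole: d = -1.114 cm → contributes −0.1572 cm⁴
Total I = 139.9 cm⁴.

I_xx ≈ 140 cm⁴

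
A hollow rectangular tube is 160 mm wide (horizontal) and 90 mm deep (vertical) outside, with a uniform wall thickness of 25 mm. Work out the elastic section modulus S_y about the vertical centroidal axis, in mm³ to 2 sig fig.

S_y ≈ 3.3 × 10⁵ mm³

Split into non-overlapping primitives; take the origin at the lower-left of the bounding box.
Outer rectangle: 160 × 90, A = 14 400 mm², x = 80 mm, Ī = 30 720 000 mm⁴.
Inner void (subtracted): 110 × 40, A = 4 400 mm², x = 80 mm, Ī = 4 436 667 mm⁴.
By symmetry the centroid is at mid-width, x̄ = 80 mm.
All pieces are centred on the vertical centroidal axis, so I = ΣĪ (holes subtracted) = 26 283 333 mm⁴.
Extreme fibre distance c = 80 mm; S = I/c = 328 542 mm³.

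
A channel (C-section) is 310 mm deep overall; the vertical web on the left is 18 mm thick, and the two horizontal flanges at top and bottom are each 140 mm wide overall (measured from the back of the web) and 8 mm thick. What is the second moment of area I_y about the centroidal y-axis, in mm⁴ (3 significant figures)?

Break the section into simple shapes (no overlaps), measuring from the bottom-left corner of the bounding box.
Web: 18 × 310, A = 5 580 mm², x = 9 mm, Ī = 150 660 mm⁴.
Top flange (beyond web): 122 × 8, A = 976 mm², x = 79 mm, Ī = 1 210 565 mm⁴.
Bottom flange (beyond web): 122 × 8, A = 976 mm², x = 79 mm, Ī = 1 210 565 mm⁴.
Centroid: x̄ = ΣA·x / ΣA = 27.141 mm.
Transfer each piece to the centroidal y-axis using Ī + A·d² with d = x − 27.141:
  web: d = -18.141 mm → contributes +1 987 068 mm⁴
  top flange (beyond web): d = 51.859 mm → contributes +3 835 350 mm⁴
  bottom flange (beyond web): d = 51.859 mm → contributes +3 835 350 mm⁴
Total I = 9 657 768 mm⁴.

I_y ≈ 9.66 × 10⁶ mm⁴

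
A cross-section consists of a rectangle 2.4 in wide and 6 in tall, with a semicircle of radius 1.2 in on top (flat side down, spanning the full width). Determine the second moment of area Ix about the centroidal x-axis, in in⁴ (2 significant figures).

Treat the section as a set of non-overlapping primitives; coordinates are from the bounding-box lower-left.
Rectangular body: 2.4 × 6, A = 14.4 in², y = 3 in, Ī = 43.2 in⁴.
Semicircular cap: semicircle r = 1.2, A = 2.262 in², y = 6.509 in, Ī = 0.2276 in⁴.
Centroid: ȳ = ΣA·y / ΣA = 3.476 in.
Transfer each piece to the centroidal x-axis using Ī + A·d² with d = y − 3.476:
  rectangular body: d = -0.4764 in → contributes +46.47 in⁴
  semicircular cap: d = 3.033 in → contributes +21.03 in⁴
Total I = 67.5 in⁴.

Ix ≈ 68 in⁴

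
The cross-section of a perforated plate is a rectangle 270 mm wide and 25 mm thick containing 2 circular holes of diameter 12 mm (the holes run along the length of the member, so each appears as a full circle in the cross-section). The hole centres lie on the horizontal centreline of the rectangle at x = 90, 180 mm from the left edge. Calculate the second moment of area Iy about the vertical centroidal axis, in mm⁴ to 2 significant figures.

Iy ≈ 4.1 × 10⁷ mm⁴

Treat the section as a set of non-overlapping primitives; coordinates are from the bounding-box lower-left.
Plate: 270 × 25, A = 6 750 mm², x = 135 mm, Ī = 41 006 250 mm⁴.
Hole 1 (subtracted): ⌀12, A = 113.1 mm², x = 90 mm, Ī = 1 018 mm⁴.
Hole 2 (subtracted): ⌀12, A = 113.1 mm², x = 180 mm, Ī = 1 018 mm⁴.
By symmetry the centroid is at mid-width, x̄ = 135 mm.
Transfer each piece to the vertical centroidal axis using Ī + A·d² with d = x − 135:
  plate: d = 0 mm → contributes +41 006 250 mm⁴
  hole 1: d = -45 mm → contributes −230 040 mm⁴
  hole 2: d = 45 mm → contributes −230 040 mm⁴
Total I = 40 546 170 mm⁴.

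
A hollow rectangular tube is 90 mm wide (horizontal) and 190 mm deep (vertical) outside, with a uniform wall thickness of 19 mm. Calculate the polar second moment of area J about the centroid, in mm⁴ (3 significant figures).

Decompose the section into non-overlapping parts with the origin at the bottom-left of its bounding rectangle.
Outer rectangle: 90 × 190, A = 17 100 mm², y = 95 mm, Ī = 51 442 500 mm⁴.
Inner void (subtracted): 52 × 152, A = 7 904 mm², y = 95 mm, Ī = 15 217 835 mm⁴.
By symmetry the centroid is at mid-height, ȳ = 95 mm.
All pieces are centred on the centroidal x-axis, so I = ΣĪ (holes subtracted) = 36 224 665 mm⁴.
Repeating about the centroidal y-axis gives I_y = 9 761 465 mm⁴.
Polar second moment: J = I_x + I_y = 45 986 131 mm⁴.

J ≈ 4.60 × 10⁷ mm⁴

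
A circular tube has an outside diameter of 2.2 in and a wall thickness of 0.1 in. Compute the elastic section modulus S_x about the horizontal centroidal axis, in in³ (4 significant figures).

S_x ≈ 0.3314 in³

Treat the section as a set of non-overlapping primitives; coordinates are from the bounding-box lower-left.
Outer circle: ⌀2.2, A = 3.80133 in², y = 1.1 in, Ī = 1.1499 in⁴.
Bore (subtracted): ⌀2, A = 3.14159 in², y = 1.1 in, Ī = 0.785398 in⁴.
By symmetry the centroid is at mid-height, ȳ = 1.1 in.
All pieces are centred on the horizontal centroidal axis, so I = ΣĪ (holes subtracted) = 0.364503 in⁴.
Extreme fibre distance c = 1.1 in; S = I/c = 0.331367 in³.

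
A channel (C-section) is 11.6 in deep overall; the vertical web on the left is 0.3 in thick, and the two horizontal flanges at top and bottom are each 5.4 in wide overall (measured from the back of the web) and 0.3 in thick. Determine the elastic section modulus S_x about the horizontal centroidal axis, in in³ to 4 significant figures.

Split into non-overlapping primitives; take the origin at the lower-left of the bounding box.
Web: 0.3 × 11.6, A = 3.48 in², y = 5.8 in, Ī = 39.0224 in⁴.
Top flange (beyond web): 5.1 × 0.3, A = 1.53 in², y = 11.45 in, Ī = 0.011475 in⁴.
Bottom flange (beyond web): 5.1 × 0.3, A = 1.53 in², y = 0.15 in, Ī = 0.011475 in⁴.
By symmetry the centroid is at mid-height, ȳ = 5.8 in.
Transfer each piece to the horizontal centroidal axis using Ī + A·d² with d = y − 5.8:
  web: d = 0 in → contributes +39.0224 in⁴
  top flange (beyond web): d = 5.65 in → contributes +48.8529 in⁴
  bottom flange (beyond web): d = -5.65 in → contributes +48.8529 in⁴
Total I = 136.728 in⁴.
Extreme fibre distance c = 5.8 in; S = I/c = 23.5738 in³.

S_x ≈ 23.57 in³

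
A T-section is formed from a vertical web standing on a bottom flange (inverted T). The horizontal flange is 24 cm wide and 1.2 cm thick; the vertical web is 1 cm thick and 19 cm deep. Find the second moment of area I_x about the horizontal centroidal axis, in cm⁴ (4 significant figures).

Decompose the section into non-overlapping parts with the origin at the bottom-left of its bounding rectangle.
Flange: 24 × 1.2, A = 28.8 cm², y = 0.6 cm, Ī = 3.456 cm⁴.
Web: 1 × 19, A = 19 cm², y = 10.7 cm, Ī = 571.583 cm⁴.
Centroid: ȳ = ΣA·y / ΣA = 4.61464 cm.
Transfer each piece to the horizontal centroidal axis using Ī + A·d² with d = y − 4.61464:
  flange: d = -4.01464 cm → contributes +467.636 cm⁴
  web: d = 6.08536 cm → contributes +1275.18 cm⁴
Total I = 1742.82 cm⁴.

I_x ≈ 1743 cm⁴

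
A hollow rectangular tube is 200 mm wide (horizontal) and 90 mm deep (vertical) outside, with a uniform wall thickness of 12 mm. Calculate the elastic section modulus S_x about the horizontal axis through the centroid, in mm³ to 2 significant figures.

Break the section into simple shapes (no overlaps), measuring from the bottom-left corner of the bounding box.
Outer rectangle: 200 × 90, A = 18 000 mm², y = 45 mm, Ī = 12 150 000 mm⁴.
Inner void (subtracted): 176 × 66, A = 11 616 mm², y = 45 mm, Ī = 4 216 608 mm⁴.
By symmetry the centroid is at mid-height, ȳ = 45 mm.
All pieces are centred on the horizontal axis through the centroid, so I = ΣĪ (holes subtracted) = 7 933 392 mm⁴.
Extreme fibre distance c = 45 mm; S = I/c = 176 298 mm³.

S_x ≈ 1.8 × 10⁵ mm³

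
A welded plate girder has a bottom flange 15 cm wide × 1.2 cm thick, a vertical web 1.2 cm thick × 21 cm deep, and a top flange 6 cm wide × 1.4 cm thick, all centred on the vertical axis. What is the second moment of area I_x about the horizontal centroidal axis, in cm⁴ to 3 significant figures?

I_x ≈ 3980 cm⁴

Break the section into simple shapes (no overlaps), measuring from the bottom-left corner of the bounding box.
Bottom plate: 15 × 1.2, A = 18 cm², y = 0.6 cm, Ī = 2.16 cm⁴.
Web plate: 1.2 × 21, A = 25.2 cm², y = 11.7 cm, Ī = 926.1 cm⁴.
Top plate: 6 × 1.4, A = 8.4 cm², y = 22.9 cm, Ī = 1.372 cm⁴.
Centroid: ȳ = ΣA·y / ΣA = 9.6512 cm.
Transfer each piece to the horizontal centroidal axis using Ī + A·d² with d = y − 9.6512:
  bottom plate: d = -9.0512 cm → contributes +1476.8 cm⁴
  web plate: d = 2.0488 cm → contributes +1031.9 cm⁴
  top plate: d = 13.249 cm → contributes +1475.8 cm⁴
Total I = 3984.5 cm⁴.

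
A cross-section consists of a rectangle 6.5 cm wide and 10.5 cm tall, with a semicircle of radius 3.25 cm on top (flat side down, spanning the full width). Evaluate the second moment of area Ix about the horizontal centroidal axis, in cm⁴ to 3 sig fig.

Ix ≈ 1230 cm⁴

Break the section into simple shapes (no overlaps), measuring from the bottom-left corner of the bounding box.
Rectangular body: 6.5 × 10.5, A = 68.25 cm², y = 5.25 cm, Ī = 627.05 cm⁴.
Semicircular cap: semicircle r = 3.25, A = 16.592 cm², y = 11.879 cm, Ī = 12.245 cm⁴.
Centroid: ȳ = ΣA·y / ΣA = 6.5464 cm.
Transfer each piece to the horizontal centroidal axis using Ī + A·d² with d = y − 6.5464:
  rectangular body: d = -1.2964 cm → contributes +741.76 cm⁴
  semicircular cap: d = 5.3329 cm → contributes +484.11 cm⁴
Total I = 1225.9 cm⁴.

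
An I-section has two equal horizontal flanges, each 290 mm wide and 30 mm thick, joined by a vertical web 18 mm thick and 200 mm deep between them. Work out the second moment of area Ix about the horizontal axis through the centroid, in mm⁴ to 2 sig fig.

Split into non-overlapping primitives; take the origin at the lower-left of the bounding box.
Bottom flange: 290 × 30, A = 8 700 mm², y = 15 mm, Ī = 652 500 mm⁴.
Web: 18 × 200, A = 3 600 mm², y = 130 mm, Ī = 12 000 000 mm⁴.
Top flange: 290 × 30, A = 8 700 mm², y = 245 mm, Ī = 652 500 mm⁴.
By symmetry the centroid is at mid-height, ȳ = 130 mm.
Transfer each piece to the horizontal axis through the centroid using Ī + A·d² with d = y − 130:
  bottom flange: d = -115 mm → contributes +115 710 000 mm⁴
  web: d = 0 mm → contributes +12 000 000 mm⁴
  top flange: d = 115 mm → contributes +115 710 000 mm⁴
Total I = 243 420 000 mm⁴.

Ix ≈ 2.4 × 10⁸ mm⁴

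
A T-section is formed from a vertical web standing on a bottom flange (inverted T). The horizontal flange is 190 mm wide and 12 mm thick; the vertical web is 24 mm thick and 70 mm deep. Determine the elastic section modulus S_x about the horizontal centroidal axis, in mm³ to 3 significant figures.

Decompose the section into non-overlapping parts with the origin at the bottom-left of its bounding rectangle.
Flange: 190 × 12, A = 2 280 mm², y = 6 mm, Ī = 27 360 mm⁴.
Web: 24 × 70, A = 1 680 mm², y = 47 mm, Ī = 686 000 mm⁴.
Centroid: ȳ = ΣA·y / ΣA = 23.394 mm.
Transfer each piece to the horizontal centroidal axis using Ī + A·d² with d = y − 23.394:
  flange: d = -17.394 mm → contributes +717 172 mm⁴
  web: d = 23.606 mm → contributes +1 622 173 mm⁴
Total I = 2 339 345 mm⁴.
Extreme fibre distance c = 58.606 mm; S = I/c = 39 916 mm³.

S_x ≈ 3.99 × 10⁴ mm³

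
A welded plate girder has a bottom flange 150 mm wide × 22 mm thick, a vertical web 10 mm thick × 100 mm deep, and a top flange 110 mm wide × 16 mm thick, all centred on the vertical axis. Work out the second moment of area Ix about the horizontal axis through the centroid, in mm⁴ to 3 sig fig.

Decompose the section into non-overlapping parts with the origin at the bottom-left of its bounding rectangle.
Bottom plate: 150 × 22, A = 3 300 mm², y = 11 mm, Ī = 133 100 mm⁴.
Web plate: 10 × 100, A = 1 000 mm², y = 72 mm, Ī = 833 333 mm⁴.
Top plate: 110 × 16, A = 1 760 mm², y = 130 mm, Ī = 37 547 mm⁴.
Centroid: ȳ = ΣA·y / ΣA = 55.627 mm.
Transfer each piece to the horizontal axis through the centroid using Ī + A·d² with d = y − 55.627:
  bottom plate: d = -44.627 mm → contributes +6 705 297 mm⁴
  web plate: d = 16.373 mm → contributes +1 101 406 mm⁴
  top plate: d = 74.373 mm → contributes +9 772 694 mm⁴
Total I = 17 579 397 mm⁴.

Ix ≈ 1.76 × 10⁷ mm⁴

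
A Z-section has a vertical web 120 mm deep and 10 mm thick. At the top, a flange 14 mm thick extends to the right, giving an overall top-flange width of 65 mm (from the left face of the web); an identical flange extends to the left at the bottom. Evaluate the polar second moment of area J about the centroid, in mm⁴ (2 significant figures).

Decompose the section into non-overlapping parts with the origin at the bottom-left of its bounding rectangle.
Web: 10 × 120, A = 1 200 mm², y = 60 mm, Ī = 1 440 000 mm⁴.
Top flange (beyond web): 55 × 14, A = 770 mm², y = 113 mm, Ī = 12 577 mm⁴.
Bottom flange (beyond web): 55 × 14, A = 770 mm², y = 7 mm, Ī = 12 577 mm⁴.
Centroid: ȳ = ΣA·y / ΣA = 60 mm.
Transfer each piece to the centroidal x-axis using Ī + A·d² with d = y − 60:
  web: d = 0 mm → contributes +1 440 000 mm⁴
  top flange (beyond web): d = 53 mm → contributes +2 175 507 mm⁴
  bottom flange (beyond web): d = -53 mm → contributes +2 175 507 mm⁴
Total I = 5 791 013 mm⁴.
For the y-axis: x̄ = 60 mm.
Repeating about the centroidal y-axis gives I_y = 2 024 833 mm⁴.
Polar second moment: J = I_x + I_y = 7 815 847 mm⁴.

J ≈ 7.8 × 10⁶ mm⁴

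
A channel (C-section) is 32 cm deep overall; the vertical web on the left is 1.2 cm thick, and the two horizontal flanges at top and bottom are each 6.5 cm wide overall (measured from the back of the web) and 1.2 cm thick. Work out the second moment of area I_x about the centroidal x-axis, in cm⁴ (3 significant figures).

Split into non-overlapping primitives; take the origin at the lower-left of the bounding box.
Web: 1.2 × 32, A = 38.4 cm², y = 16 cm, Ī = 3276.8 cm⁴.
Top flange (beyond web): 5.3 × 1.2, A = 6.36 cm², y = 31.4 cm, Ī = 0.7632 cm⁴.
Bottom flange (beyond web): 5.3 × 1.2, A = 6.36 cm², y = 0.6 cm, Ī = 0.7632 cm⁴.
By symmetry the centroid is at mid-height, ȳ = 16 cm.
Transfer each piece to the centroidal x-axis using Ī + A·d² with d = y − 16:
  web: d = 0 cm → contributes +3276.8 cm⁴
  top flange (beyond web): d = 15.4 cm → contributes +1509.1 cm⁴
  bottom flange (beyond web): d = -15.4 cm → contributes +1509.1 cm⁴
Total I = 6 295 cm⁴.

I_x ≈ 6300 cm⁴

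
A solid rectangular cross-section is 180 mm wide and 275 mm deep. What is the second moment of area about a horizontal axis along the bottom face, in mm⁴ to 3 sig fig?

I_base ≈ 1.25 × 10⁹ mm⁴

The section: 180 × 275, A = 49 500 mm², y = 137.5 mm, Ī = 311 953 125 mm⁴.
Transfer it to the base of the section using Ī + A·d² with d = y − 0:
  the section: d = 137.5 mm → contributes +1 247 812 500 mm⁴
Total I = 1 247 812 500 mm⁴.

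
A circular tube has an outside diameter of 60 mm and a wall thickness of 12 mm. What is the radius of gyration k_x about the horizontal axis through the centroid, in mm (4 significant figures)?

Break the section into simple shapes (no overlaps), measuring from the bottom-left corner of the bounding box.
Outer circle: ⌀60, A = 2827.43 mm², y = 30 mm, Ī = 636 173 mm⁴.
Bore (subtracted): ⌀36, A = 1017.88 mm², y = 30 mm, Ī = 82 448 mm⁴.
By symmetry the centroid is at mid-height, ȳ = 30 mm.
All pieces are centred on the horizontal axis through the centroid, so I = ΣĪ (holes subtracted) = 553 725 mm⁴.
Radius of gyration: k = √(I/A) = √(553 725 / 1809.56) = 17.4929 mm.

k_x ≈ 17.49 mm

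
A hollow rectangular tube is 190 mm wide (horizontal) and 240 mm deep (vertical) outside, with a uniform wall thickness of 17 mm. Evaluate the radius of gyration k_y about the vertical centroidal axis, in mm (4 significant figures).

k_y ≈ 73.13 mm

Split into non-overlapping primitives; take the origin at the lower-left of the bounding box.
Outer rectangle: 190 × 240, A = 45 600 mm², x = 95 mm, Ī = 137 180 000 mm⁴.
Inner void (subtracted): 156 × 206, A = 32 136 mm², x = 95 mm, Ī = 65 171 808 mm⁴.
By symmetry the centroid is at mid-width, x̄ = 95 mm.
All pieces are centred on the vertical centroidal axis, so I = ΣĪ (holes subtracted) = 72 008 192 mm⁴.
Radius of gyration: k = √(I/A) = √(72 008 192 / 13 464) = 73.1314 mm.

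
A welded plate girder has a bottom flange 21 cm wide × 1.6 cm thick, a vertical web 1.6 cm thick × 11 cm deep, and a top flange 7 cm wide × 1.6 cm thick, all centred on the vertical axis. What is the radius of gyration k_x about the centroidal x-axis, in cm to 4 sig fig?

k_x ≈ 5.136 cm

Split into non-overlapping primitives; take the origin at the lower-left of the bounding box.
Bottom plate: 21 × 1.6, A = 33.6 cm², y = 0.8 cm, Ī = 7.168 cm⁴.
Web plate: 1.6 × 11, A = 17.6 cm², y = 7.1 cm, Ī = 177.467 cm⁴.
Top plate: 7 × 1.6, A = 11.2 cm², y = 13.4 cm, Ī = 2.38933 cm⁴.
Centroid: ȳ = ΣA·y / ΣA = 4.83846 cm.
Transfer each piece to the centroidal x-axis using Ī + A·d² with d = y − 4.83846:
  bottom plate: d = -4.03846 cm → contributes +555.156 cm⁴
  web plate: d = 2.26154 cm → contributes +267.483 cm⁴
  top plate: d = 8.56154 cm → contributes +823.349 cm⁴
Total I = 1645.99 cm⁴.
Radius of gyration: k = √(I/A) = √(1645.99 / 62.4) = 5.13595 cm.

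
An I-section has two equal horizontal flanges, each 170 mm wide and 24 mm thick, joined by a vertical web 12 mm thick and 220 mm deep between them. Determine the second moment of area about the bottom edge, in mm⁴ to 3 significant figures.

Break the section into simple shapes (no overlaps), measuring from the bottom-left corner of the bounding box.
Bottom flange: 170 × 24, A = 4 080 mm², y = 12 mm, Ī = 195 840 mm⁴.
Web: 12 × 220, A = 2 640 mm², y = 134 mm, Ī = 10 648 000 mm⁴.
Top flange: 170 × 24, A = 4 080 mm², y = 256 mm, Ī = 195 840 mm⁴.
Transfer each piece to the bottom edge using Ī + A·d² with d = y − 0:
  bottom flange: d = 12 mm → contributes +783 360 mm⁴
  web: d = 134 mm → contributes +58 051 840 mm⁴
  top flange: d = 256 mm → contributes +267 582 720 mm⁴
Total I = 326 417 920 mm⁴.

I_base ≈ 3.26 × 10⁸ mm⁴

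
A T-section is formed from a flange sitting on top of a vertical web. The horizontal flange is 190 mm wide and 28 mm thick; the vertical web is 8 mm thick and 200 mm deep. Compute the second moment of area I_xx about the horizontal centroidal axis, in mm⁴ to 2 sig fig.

I_xx ≈ 2.2 × 10⁷ mm⁴

Decompose the section into non-overlapping parts with the origin at the bottom-left of its bounding rectangle.
Flange: 190 × 28, A = 5 320 mm², y = 214 mm, Ī = 347 573 mm⁴.
Web: 8 × 200, A = 1 600 mm², y = 100 mm, Ī = 5 333 333 mm⁴.
Centroid: ȳ = ΣA·y / ΣA = 187.6 mm.
Transfer each piece to the horizontal centroidal axis using Ī + A·d² with d = y − 187.6:
  flange: d = 26.36 mm → contributes +4 043 719 mm⁴
  web: d = -87.64 mm → contributes +17 623 019 mm⁴
Total I = 21 666 738 mm⁴.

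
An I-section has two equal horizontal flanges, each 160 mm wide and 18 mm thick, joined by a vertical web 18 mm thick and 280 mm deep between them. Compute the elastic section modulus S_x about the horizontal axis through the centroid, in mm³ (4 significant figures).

Decompose the section into non-overlapping parts with the origin at the bottom-left of its bounding rectangle.
Bottom flange: 160 × 18, A = 2 880 mm², y = 9 mm, Ī = 77 760 mm⁴.
Web: 18 × 280, A = 5 040 mm², y = 158 mm, Ī = 32 928 000 mm⁴.
Top flange: 160 × 18, A = 2 880 mm², y = 307 mm, Ī = 77 760 mm⁴.
By symmetry the centroid is at mid-height, ȳ = 158 mm.
Transfer each piece to the horizontal axis through the centroid using Ī + A·d² with d = y − 158:
  bottom flange: d = -149 mm → contributes +64 016 640 mm⁴
  web: d = 0 mm → contributes +32 928 000 mm⁴
  top flange: d = 149 mm → contributes +64 016 640 mm⁴
Total I = 160 961 280 mm⁴.
Extreme fibre distance c = 158 mm; S = I/c = 1 018 742 mm³.

S_x ≈ 1.019 × 10⁶ mm³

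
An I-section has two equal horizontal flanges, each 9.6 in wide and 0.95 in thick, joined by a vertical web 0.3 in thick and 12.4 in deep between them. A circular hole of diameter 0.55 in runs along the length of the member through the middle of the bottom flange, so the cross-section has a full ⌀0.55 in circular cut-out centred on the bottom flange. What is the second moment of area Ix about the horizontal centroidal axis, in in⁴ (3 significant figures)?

Split into non-overlapping primitives; take the origin at the lower-left of the bounding box.
Bottom flange: 9.6 × 0.95, A = 9.12 in², y = 0.475 in, Ī = 0.6859 in⁴.
Web: 0.3 × 12.4, A = 3.72 in², y = 7.15 in, Ī = 47.666 in⁴.
Top flange: 9.6 × 0.95, A = 9.12 in², y = 13.825 in, Ī = 0.6859 in⁴.
Hole (subtracted): ⌀0.55, A = 0.23758 in², y = 0.475 in, Ī = 0.0044918 in⁴.
Centroid: ȳ = ΣA·y / ΣA = 7.223 in.
Transfer each piece to the horizontal centroidal axis using Ī + A·d² with d = y − 7.223:
  bottom flange: d = -6.748 in → contributes +415.97 in⁴
  web: d = -0.073006 in → contributes +47.685 in⁴
  top flange: d = 6.602 in → contributes +398.19 in⁴
  hole: d = -6.748 in → contributes −10.823 in⁴
Total I = 851.03 in⁴.

Ix ≈ 851 in⁴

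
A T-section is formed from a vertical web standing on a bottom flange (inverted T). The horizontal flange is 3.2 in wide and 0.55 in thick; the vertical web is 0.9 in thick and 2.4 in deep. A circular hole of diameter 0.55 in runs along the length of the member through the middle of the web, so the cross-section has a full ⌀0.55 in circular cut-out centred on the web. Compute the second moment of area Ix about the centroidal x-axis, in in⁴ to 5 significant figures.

Treat the section as a set of non-overlapping primitives; coordinates are from the bounding-box lower-left.
Flange: 3.2 × 0.55, A = 1.76 in², y = 0.275 in, Ī = 0.04436667 in⁴.
Web: 0.9 × 2.4, A = 2.16 in², y = 1.75 in, Ī = 1.0368 in⁴.
Hole (subtracted): ⌀0.55, A = 0.2375829 in², y = 1.75 in, Ī = 0.004491803 in⁴.
Centroid: ȳ = ΣA·y / ΣA = 1.045028 in.
Transfer each piece to the centroidal x-axis using Ī + A·d² with d = y − 1.045028:
  flange: d = -0.7700282 in → contributes +1.087947 in⁴
  web: d = 0.7049718 in → contributes +2.110288 in⁴
  hole: d = 0.7049718 in → contributes −0.122567 in⁴
Total I = 3.075668 in⁴.

Ix ≈ 3.0757 in⁴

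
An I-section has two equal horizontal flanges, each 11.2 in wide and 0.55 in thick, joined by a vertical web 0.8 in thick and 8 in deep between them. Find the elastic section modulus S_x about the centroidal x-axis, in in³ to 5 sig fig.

Break the section into simple shapes (no overlaps), measuring from the bottom-left corner of the bounding box.
Bottom flange: 11.2 × 0.55, A = 6.16 in², y = 0.275 in, Ī = 0.1552833 in⁴.
Web: 0.8 × 8, A = 6.4 in², y = 4.55 in, Ī = 34.13333 in⁴.
Top flange: 11.2 × 0.55, A = 6.16 in², y = 8.825 in, Ī = 0.1552833 in⁴.
By symmetry the centroid is at mid-height, ȳ = 4.55 in.
Transfer each piece to the centroidal x-axis using Ī + A·d² with d = y − 4.55:
  bottom flange: d = -4.275 in → contributes +112.7331 in⁴
  web: d = 0 in → contributes +34.13333 in⁴
  top flange: d = 4.275 in → contributes +112.7331 in⁴
Total I = 259.5996 in⁴.
Extreme fibre distance c = 4.55 in; S = I/c = 57.05486 in³.

S_x ≈ 57.055 in³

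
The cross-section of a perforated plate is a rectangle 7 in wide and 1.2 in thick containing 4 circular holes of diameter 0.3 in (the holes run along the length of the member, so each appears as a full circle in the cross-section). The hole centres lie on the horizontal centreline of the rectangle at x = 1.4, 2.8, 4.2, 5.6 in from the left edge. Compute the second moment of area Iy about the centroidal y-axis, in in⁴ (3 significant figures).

Iy ≈ 33.6 in⁴

Decompose the section into non-overlapping parts with the origin at the bottom-left of its bounding rectangle.
Plate: 7 × 1.2, A = 8.4 in², x = 3.5 in, Ī = 34.3 in⁴.
Hole 1 (subtracted): ⌀0.3, A = 0.070686 in², x = 1.4 in, Ī = 0.00039761 in⁴.
Hole 2 (subtracted): ⌀0.3, A = 0.070686 in², x = 2.8 in, Ī = 0.00039761 in⁴.
Hole 3 (subtracted): ⌀0.3, A = 0.070686 in², x = 4.2 in, Ī = 0.00039761 in⁴.
Hole 4 (subtracted): ⌀0.3, A = 0.070686 in², x = 5.6 in, Ī = 0.00039761 in⁴.
By symmetry the centroid is at mid-width, x̄ = 3.5 in.
Transfer each piece to the centroidal y-axis using Ī + A·d² with d = x − 3.5:
  plate: d = 0 in → contributes +34.3 in⁴
  hole 1: d = -2.1 in → contributes −0.31212 in⁴
  hole 2: d = -0.7 in → contributes −0.035034 in⁴
  hole 3: d = 0.7 in → contributes −0.035034 in⁴
  hole 4: d = 2.1 in → contributes −0.31212 in⁴
Total I = 33.606 in⁴.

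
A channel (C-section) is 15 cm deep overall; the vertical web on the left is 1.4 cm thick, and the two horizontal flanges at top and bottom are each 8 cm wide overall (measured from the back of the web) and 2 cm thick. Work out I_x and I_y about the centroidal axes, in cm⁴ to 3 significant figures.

Treat the section as a set of non-overlapping primitives; coordinates are from the bounding-box lower-left.
Web: 1.4 × 15, A = 21 cm², y = 7.5 cm, Ī = 393.75 cm⁴.
Top flange (beyond web): 6.6 × 2, A = 13.2 cm², y = 14 cm, Ī = 4.4 cm⁴.
Bottom flange (beyond web): 6.6 × 2, A = 13.2 cm², y = 1 cm, Ī = 4.4 cm⁴.
By symmetry the centroid is at mid-height, ȳ = 7.5 cm.
Transfer each piece to the centroidal x-axis using Ī + A·d² with d = y − 7.5:
  web: d = 0 cm → contributes +393.75 cm⁴
  top flange (beyond web): d = 6.5 cm → contributes +562.1 cm⁴
  bottom flange (beyond web): d = -6.5 cm → contributes +562.1 cm⁴
Total I = 1 518 cm⁴.
For the y-axis: x̄ = 2.9278 cm.
Repeating about the centroidal y-axis gives I_y = 286.4 cm⁴.

I_x ≈ 1520 cm⁴, I_y ≈ 286 cm⁴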